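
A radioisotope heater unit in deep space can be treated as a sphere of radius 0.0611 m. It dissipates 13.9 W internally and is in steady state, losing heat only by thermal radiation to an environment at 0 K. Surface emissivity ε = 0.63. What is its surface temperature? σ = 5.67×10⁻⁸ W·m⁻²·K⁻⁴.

T ≈ 302 K

Steady state: internal power = radiated power, P = εσA T⁴.
Radiating area A = 4πr² = 0.04691 m².
T⁴ = P/(εσA) = 13.9/(0.63·5.67×10⁻⁸·0.04691) = 8.295×10⁹ K⁴.
T = (8.295×10⁹)^(1/4).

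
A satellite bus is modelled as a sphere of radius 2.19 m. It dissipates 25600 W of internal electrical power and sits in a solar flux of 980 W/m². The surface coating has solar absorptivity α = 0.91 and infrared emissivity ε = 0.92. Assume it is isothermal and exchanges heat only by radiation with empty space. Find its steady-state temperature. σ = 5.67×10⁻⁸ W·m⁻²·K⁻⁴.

T ≈ 334 K

At steady state, absorbed solar power + internal power = radiated power.
Absorbed: α·S·A_cross = 0.91·980·15.07 = 13440 W (cross-section πr²).
Total input = 13440 + 25600 = 39040 W.
Radiated: εσ·A_surf·T⁴ with A_surf = 4πr² = 60.27 m².
T⁴ = 39040/(0.92·5.67×10⁻⁸·60.27) = 1.242×10¹⁰ K⁴.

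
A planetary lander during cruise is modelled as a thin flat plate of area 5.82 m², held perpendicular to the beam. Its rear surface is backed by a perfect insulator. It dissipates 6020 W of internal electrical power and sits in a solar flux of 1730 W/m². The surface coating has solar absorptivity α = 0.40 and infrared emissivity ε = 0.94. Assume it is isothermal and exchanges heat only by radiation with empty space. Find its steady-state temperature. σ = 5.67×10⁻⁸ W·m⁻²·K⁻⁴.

At steady state, absorbed solar power + internal power = radiated power.
Absorbed: α·S·A_cross = 0.40·1730·5.820 = 4027 W (cross-section A).
Total input = 4027 + 6020 = 10050 W.
Radiated: εσ·A_surf·T⁴ with A_surf = A = 5.820 m².
T⁴ = 10050/(0.94·5.67×10⁻⁸·5.820) = 3.239×10¹⁰ K⁴.

T ≈ 424 K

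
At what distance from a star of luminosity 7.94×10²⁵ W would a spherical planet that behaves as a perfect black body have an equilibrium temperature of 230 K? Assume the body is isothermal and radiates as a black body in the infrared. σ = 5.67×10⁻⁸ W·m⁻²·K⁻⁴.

d ≈ 9.98×10¹⁰ m

For an isothermal black-emitting sphere, (1−a)S·πr² = σ·4πr²·T⁴ ⇒ S = 4σT⁴/(1−a).
S = 4·5.67×10⁻⁸·(230)⁴/1.00 = 634.7 W/m².
Flux falls as S = L/(4πd²), so d = √(L/(4πS)) = √(7.94×10²⁵/(4π·634.7)).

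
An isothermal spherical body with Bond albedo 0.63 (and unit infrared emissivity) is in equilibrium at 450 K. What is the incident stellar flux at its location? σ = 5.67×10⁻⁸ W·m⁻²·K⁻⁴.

(1−a)S·πr² = σ·4πr²·T⁴ ⇒ S = 4σT⁴/(1−a).
S = 4·5.67×10⁻⁸·4.101×10¹⁰/0.370.

S ≈ 25100 W/m²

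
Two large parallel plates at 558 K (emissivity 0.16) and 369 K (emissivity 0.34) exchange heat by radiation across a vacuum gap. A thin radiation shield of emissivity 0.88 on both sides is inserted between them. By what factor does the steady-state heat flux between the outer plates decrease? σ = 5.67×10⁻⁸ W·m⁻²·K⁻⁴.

Without shield: q₀ = σΔ(T⁴)/(1/ε₁+1/ε₂−1) with denominator 8.191.
With shield the two gaps are in series; the resistances add: (1/ε₁+1/ε_s−1)+(1/ε_s+1/ε₂−1) = 6.386+3.078 = 9.464.
Heat-flux ratio q₀/q = 9.464/8.191.

factor ≈ 1.16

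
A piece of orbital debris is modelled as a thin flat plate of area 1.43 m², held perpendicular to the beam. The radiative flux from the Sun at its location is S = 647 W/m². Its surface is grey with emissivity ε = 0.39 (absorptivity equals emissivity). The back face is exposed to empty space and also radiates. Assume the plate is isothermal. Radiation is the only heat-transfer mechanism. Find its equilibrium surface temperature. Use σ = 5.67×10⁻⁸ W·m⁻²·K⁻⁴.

T ≈ 275 K

At equilibrium, absorbed power = emitted power.
Absorbing cross-section = A = 1.430 m²; emitting surface = 2A = 2.860 m² (ratio 2).
εS·A_cross = εσ·A_surf·T⁴  ⇒  T⁴ = S/(2σ)   (ε cancels).
T⁴ = 647/(2·5.67×10⁻⁸) = 5.705×10⁹ K⁴.
T = (5.705×10⁹)^(1/4).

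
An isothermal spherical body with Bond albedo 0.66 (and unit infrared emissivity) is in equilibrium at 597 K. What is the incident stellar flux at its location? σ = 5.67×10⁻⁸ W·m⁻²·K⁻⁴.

(1−a)S·πr² = σ·4πr²·T⁴ ⇒ S = 4σT⁴/(1−a).
S = 4·5.67×10⁻⁸·1.270×10¹¹/0.340.

S ≈ 84700 W/m²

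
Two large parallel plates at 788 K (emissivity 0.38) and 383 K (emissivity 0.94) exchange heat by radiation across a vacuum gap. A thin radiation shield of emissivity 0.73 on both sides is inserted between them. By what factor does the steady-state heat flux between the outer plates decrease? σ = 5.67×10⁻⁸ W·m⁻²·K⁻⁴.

Without shield: q₀ = σΔ(T⁴)/(1/ε₁+1/ε₂−1) with denominator 2.695.
With shield the two gaps are in series; the resistances add: (1/ε₁+1/ε_s−1)+(1/ε_s+1/ε₂−1) = 3.001+1.434 = 4.435.
Heat-flux ratio q₀/q = 4.435/2.695.

factor ≈ 1.65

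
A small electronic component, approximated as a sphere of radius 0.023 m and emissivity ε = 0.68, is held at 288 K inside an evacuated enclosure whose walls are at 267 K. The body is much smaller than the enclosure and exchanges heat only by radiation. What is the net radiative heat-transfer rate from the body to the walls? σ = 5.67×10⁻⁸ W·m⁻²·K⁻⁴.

P_net ≈ 0.461 W

For a small grey body in a large enclosure: P_net = εσA(T_body⁴ − T_wall⁴).
A = 4πr² = 0.006648 m²; T_body⁴ − T_wall⁴ = 6.880×10⁹ − 5.082×10⁹ = 1.798×10⁹ K⁴.
|P_net| = 0.68·5.67×10⁻⁸·0.006648·1.798×10⁹.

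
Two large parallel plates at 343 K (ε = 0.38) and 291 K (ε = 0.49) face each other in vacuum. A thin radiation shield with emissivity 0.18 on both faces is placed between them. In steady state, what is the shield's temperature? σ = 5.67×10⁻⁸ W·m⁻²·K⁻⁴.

T_s ≈ 319 K

In steady state the net flux on the hot side equals that on the cold side.
σ(T₁⁴−T_s⁴)/D₁ = σ(T_s⁴−T₂⁴)/D₂, with D₁ = 1/ε₁+1/ε_s−1 = 7.187, D₂ = 1/ε_s+1/ε₂−1 = 6.596.
Solve for T_s⁴: T_s⁴ = (D₂·T₁⁴ + D₁·T₂⁴)/(D₁+D₂) = 1.036×10¹⁰ K⁴.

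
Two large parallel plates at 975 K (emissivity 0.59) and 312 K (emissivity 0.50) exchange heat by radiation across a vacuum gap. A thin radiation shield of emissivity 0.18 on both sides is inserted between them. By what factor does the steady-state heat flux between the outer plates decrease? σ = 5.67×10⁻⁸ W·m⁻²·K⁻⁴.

factor ≈ 4.75

Without shield: q₀ = σΔ(T⁴)/(1/ε₁+1/ε₂−1) with denominator 2.695.
With shield the two gaps are in series; the resistances add: (1/ε₁+1/ε_s−1)+(1/ε_s+1/ε₂−1) = 6.250+6.556 = 12.81.
Heat-flux ratio q₀/q = 12.81/2.695.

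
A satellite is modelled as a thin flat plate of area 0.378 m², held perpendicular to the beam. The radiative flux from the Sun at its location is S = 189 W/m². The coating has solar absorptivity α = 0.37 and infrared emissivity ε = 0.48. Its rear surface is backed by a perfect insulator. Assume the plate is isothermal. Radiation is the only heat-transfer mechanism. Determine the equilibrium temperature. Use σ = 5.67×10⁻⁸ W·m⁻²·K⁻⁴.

T ≈ 225 K

At equilibrium, absorbed power = emitted power.
Absorbing cross-section = A = 0.3780 m²; emitting surface = A = 0.3780 m² (ratio 1).
αS·A_cross = εσ·A_surf·T⁴  ⇒  T⁴ = αS/(ε·1σ).
T⁴ = 0.370·189/(0.48·1·5.67×10⁻⁸) = 2.569×10⁹ K⁴.
T = (2.569×10⁹)^(1/4).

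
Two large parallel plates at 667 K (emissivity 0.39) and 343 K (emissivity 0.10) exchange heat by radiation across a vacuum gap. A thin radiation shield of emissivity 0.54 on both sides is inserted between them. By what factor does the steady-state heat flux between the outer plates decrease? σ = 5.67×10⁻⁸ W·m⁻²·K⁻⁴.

factor ≈ 1.23

Without shield: q₀ = σΔ(T⁴)/(1/ε₁+1/ε₂−1) with denominator 11.56.
With shield the two gaps are in series; the resistances add: (1/ε₁+1/ε_s−1)+(1/ε_s+1/ε₂−1) = 3.416+10.85 = 14.27.
Heat-flux ratio q₀/q = 14.27/11.56.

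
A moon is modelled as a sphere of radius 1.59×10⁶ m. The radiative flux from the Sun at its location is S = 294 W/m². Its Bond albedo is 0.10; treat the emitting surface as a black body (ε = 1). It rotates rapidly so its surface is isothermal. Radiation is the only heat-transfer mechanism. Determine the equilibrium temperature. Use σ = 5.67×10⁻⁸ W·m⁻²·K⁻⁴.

T ≈ 185 K

At equilibrium, absorbed power = emitted power.
Absorbing cross-section = πr² = 7.942×10¹² m²; emitting surface = 4πr² = 3.177×10¹³ m² (ratio 4).
(1−a)S·A_cross = εσ·A_surf·T⁴  ⇒  T⁴ = (1−a)S/(4σ).
T⁴ = 0.900·294/(4·5.67×10⁻⁸) = 1.167×10⁹ K⁴.
T = (1.167×10⁹)^(1/4).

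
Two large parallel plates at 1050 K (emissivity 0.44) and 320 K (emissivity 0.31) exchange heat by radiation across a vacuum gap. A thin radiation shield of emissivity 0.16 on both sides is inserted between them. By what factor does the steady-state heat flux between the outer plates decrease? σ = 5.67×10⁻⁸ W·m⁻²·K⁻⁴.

factor ≈ 3.56

Without shield: q₀ = σΔ(T⁴)/(1/ε₁+1/ε₂−1) with denominator 4.499.
With shield the two gaps are in series; the resistances add: (1/ε₁+1/ε_s−1)+(1/ε_s+1/ε₂−1) = 7.523+8.476 = 16.00.
Heat-flux ratio q₀/q = 16.00/4.499.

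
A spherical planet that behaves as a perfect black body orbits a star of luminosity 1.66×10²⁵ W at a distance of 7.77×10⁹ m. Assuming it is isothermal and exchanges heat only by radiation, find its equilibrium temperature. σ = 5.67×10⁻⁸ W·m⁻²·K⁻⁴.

First find the stellar flux at distance d: S = L/(4πd²) = 1.66×10²⁵/(4π·(7.77×10⁹)²) = 21880 W/m².
For an isothermal sphere, absorbed (1−a)S·πr² = emitted σ·4πr²·T⁴, so T⁴ = (1−a)S/(4σ).
T⁴ = 1.00·21880/(4·5.67×10⁻⁸) = 9.647×10¹⁰ K⁴.

T ≈ 557 K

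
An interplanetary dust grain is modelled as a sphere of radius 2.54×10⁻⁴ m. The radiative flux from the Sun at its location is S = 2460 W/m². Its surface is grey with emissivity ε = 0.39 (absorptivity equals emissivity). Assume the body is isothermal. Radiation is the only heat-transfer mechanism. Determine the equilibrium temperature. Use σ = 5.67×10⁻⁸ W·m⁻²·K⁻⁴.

At equilibrium, absorbed power = emitted power.
Absorbing cross-section = πr² = 2.027×10⁻⁷ m²; emitting surface = 4πr² = 8.107×10⁻⁷ m² (ratio 4).
εS·A_cross = εσ·A_surf·T⁴  ⇒  T⁴ = S/(4σ)   (ε cancels).
T⁴ = 2460/(4·5.67×10⁻⁸) = 1.085×10¹⁰ K⁴.
T = (1.085×10¹⁰)^(1/4).

T ≈ 323 K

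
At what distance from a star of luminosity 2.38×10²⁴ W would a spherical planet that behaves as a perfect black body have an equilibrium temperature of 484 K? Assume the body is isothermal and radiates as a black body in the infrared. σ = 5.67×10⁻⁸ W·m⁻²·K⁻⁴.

d ≈ 3.90×10⁹ m

For an isothermal black-emitting sphere, (1−a)S·πr² = σ·4πr²·T⁴ ⇒ S = 4σT⁴/(1−a).
S = 4·5.67×10⁻⁸·(484)⁴/1.00 = 12450 W/m².
Flux falls as S = L/(4πd²), so d = √(L/(4πS)) = √(2.38×10²⁴/(4π·12450)).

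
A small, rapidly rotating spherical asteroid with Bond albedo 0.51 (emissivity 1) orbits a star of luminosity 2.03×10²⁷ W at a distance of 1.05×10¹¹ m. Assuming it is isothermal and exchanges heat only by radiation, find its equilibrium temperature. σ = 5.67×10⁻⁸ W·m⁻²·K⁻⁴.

T ≈ 422 K

First find the stellar flux at distance d: S = L/(4πd²) = 2.03×10²⁷/(4π·(1.05×10¹¹)²) = 14650 W/m².
For an isothermal sphere, absorbed (1−a)S·πr² = emitted σ·4πr²·T⁴, so T⁴ = (1−a)S/(4σ).
T⁴ = 0.490·14650/(4·5.67×10⁻⁸) = 3.166×10¹⁰ K⁴.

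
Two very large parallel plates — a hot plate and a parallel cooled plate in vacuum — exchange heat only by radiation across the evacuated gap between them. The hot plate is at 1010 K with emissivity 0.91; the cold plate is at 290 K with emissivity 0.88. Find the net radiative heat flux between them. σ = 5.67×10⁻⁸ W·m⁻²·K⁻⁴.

q ≈ 47400 W/m²

For two infinite grey parallel plates, q = σ(T₁⁴ − T₂⁴)/(1/ε₁ + 1/ε₂ − 1).
T₁⁴ − T₂⁴ = 1.041×10¹² − 7.073×10⁹ = 1.034×10¹² K⁴.
1/ε₁ + 1/ε₂ − 1 = 1.099 + 1.136 − 1 = 1.235.
q = 5.67×10⁻⁸ × 1.034×10¹² / 1.235.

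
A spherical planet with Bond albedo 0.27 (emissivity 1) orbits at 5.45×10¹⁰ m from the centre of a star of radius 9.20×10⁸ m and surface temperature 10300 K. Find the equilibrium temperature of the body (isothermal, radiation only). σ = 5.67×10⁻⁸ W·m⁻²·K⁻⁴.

T ≈ 875 K

The star's surface emits σT_*⁴; at distance d the flux is S = σT_*⁴(R_*/d)².
S = 5.67×10⁻⁸·(10300)⁴·(9.20×10⁸/5.45×10¹⁰)² = 1.819×10⁵ W/m².
For an isothermal sphere T⁴ = (1−a)S/(4σ) = 5.853×10¹¹ K⁴.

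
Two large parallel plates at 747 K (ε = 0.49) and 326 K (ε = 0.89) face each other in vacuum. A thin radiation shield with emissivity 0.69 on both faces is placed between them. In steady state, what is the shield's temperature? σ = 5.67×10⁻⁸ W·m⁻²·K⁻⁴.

In steady state the net flux on the hot side equals that on the cold side.
σ(T₁⁴−T_s⁴)/D₁ = σ(T_s⁴−T₂⁴)/D₂, with D₁ = 1/ε₁+1/ε_s−1 = 2.490, D₂ = 1/ε_s+1/ε₂−1 = 1.573.
Solve for T_s⁴: T_s⁴ = (D₂·T₁⁴ + D₁·T₂⁴)/(D₁+D₂) = 1.275×10¹¹ K⁴.

T_s ≈ 598 K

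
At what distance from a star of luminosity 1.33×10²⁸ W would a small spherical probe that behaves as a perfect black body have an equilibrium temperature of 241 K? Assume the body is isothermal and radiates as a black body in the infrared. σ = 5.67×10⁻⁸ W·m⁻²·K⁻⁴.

d ≈ 1.18×10¹² m

For an isothermal black-emitting sphere, (1−a)S·πr² = σ·4πr²·T⁴ ⇒ S = 4σT⁴/(1−a).
S = 4·5.67×10⁻⁸·(241)⁴/1.00 = 765.1 W/m².
Flux falls as S = L/(4πd²), so d = √(L/(4πS)) = √(1.33×10²⁸/(4π·765.1)).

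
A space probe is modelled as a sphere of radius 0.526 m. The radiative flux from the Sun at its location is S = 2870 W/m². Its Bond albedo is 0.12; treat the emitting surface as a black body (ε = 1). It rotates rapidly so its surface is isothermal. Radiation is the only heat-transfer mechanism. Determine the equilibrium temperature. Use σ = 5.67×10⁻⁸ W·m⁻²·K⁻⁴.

At equilibrium, absorbed power = emitted power.
Absorbing cross-section = πr² = 0.8692 m²; emitting surface = 4πr² = 3.477 m² (ratio 4).
(1−a)S·A_cross = εσ·A_surf·T⁴  ⇒  T⁴ = (1−a)S/(4σ).
T⁴ = 0.880·2870/(4·5.67×10⁻⁸) = 1.114×10¹⁰ K⁴.
T = (1.114×10¹⁰)^(1/4).

T ≈ 325 K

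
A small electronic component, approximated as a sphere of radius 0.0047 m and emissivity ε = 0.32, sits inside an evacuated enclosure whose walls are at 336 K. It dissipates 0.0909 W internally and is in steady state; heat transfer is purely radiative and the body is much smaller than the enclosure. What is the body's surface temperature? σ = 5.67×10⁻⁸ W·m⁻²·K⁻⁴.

T ≈ 419 K

For a small grey body in a large enclosure, net radiated power = εσA(T⁴ − T_w⁴).
Steady state: P = εσA(T⁴ − T_w⁴) with A = 4πr² = 2.776×10⁻⁴ m².
T⁴ = P/(εσA) + T_w⁴ = 0.0909/(0.32·5.67×10⁻⁸·2.776×10⁻⁴) + (336)⁴
    = 1.805×10¹⁰ + 1.275×10¹⁰ = 3.079×10¹⁰ K⁴.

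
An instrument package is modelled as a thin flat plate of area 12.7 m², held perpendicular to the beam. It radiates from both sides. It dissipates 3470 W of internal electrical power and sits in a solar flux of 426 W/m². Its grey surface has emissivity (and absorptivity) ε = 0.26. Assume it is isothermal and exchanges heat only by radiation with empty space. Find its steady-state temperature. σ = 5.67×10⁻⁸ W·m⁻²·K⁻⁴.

T ≈ 338 K

At steady state, absorbed solar power + internal power = radiated power.
Absorbed: α·S·A_cross = 0.26·426·12.70 = 1407 W (cross-section A).
Total input = 1407 + 3470 = 4877 W.
Radiated: εσ·A_surf·T⁴ with A_surf = 2A = 25.40 m².
T⁴ = 4877/(0.26·5.67×10⁻⁸·25.40) = 1.302×10¹⁰ K⁴.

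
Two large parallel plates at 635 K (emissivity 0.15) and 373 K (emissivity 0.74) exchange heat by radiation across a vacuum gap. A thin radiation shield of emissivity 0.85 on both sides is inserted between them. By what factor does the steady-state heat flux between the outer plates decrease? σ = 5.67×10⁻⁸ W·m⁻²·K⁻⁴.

Without shield: q₀ = σΔ(T⁴)/(1/ε₁+1/ε₂−1) with denominator 7.018.
With shield the two gaps are in series; the resistances add: (1/ε₁+1/ε_s−1)+(1/ε_s+1/ε₂−1) = 6.843+1.528 = 8.371.
Heat-flux ratio q₀/q = 8.371/7.018.

factor ≈ 1.19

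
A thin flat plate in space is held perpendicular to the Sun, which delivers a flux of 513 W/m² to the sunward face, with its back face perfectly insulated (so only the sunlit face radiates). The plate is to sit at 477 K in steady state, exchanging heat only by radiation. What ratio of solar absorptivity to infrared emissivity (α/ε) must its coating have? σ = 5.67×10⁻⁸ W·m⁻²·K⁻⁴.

α/ε ≈ 5.72

Balance: αS·A = εσ·1A·T⁴ ⇒ α/ε = σT⁴/S.
α/ε = 5.67×10⁻⁸·(477)⁴/513 = 5.67×10⁻⁸·5.177×10¹⁰/513.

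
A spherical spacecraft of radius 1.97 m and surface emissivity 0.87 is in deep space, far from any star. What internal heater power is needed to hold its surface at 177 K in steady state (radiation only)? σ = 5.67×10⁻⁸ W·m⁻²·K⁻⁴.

P = εσ·4πr²·T⁴.
4πr² = 48.77 m²; T⁴ = 9.815×10⁸ K⁴.
P = 0.87·5.67×10⁻⁸·48.77·9.815×10⁸.

P ≈ 2360 W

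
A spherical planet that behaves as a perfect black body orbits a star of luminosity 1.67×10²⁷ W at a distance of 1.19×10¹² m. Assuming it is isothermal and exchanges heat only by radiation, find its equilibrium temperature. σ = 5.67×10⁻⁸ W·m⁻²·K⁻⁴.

First find the stellar flux at distance d: S = L/(4πd²) = 1.67×10²⁷/(4π·(1.19×10¹²)²) = 93.85 W/m².
For an isothermal sphere, absorbed (1−a)S·πr² = emitted σ·4πr²·T⁴, so T⁴ = (1−a)S/(4σ).
T⁴ = 1.00·93.85/(4·5.67×10⁻⁸) = 4.138×10⁸ K⁴.

T ≈ 143 K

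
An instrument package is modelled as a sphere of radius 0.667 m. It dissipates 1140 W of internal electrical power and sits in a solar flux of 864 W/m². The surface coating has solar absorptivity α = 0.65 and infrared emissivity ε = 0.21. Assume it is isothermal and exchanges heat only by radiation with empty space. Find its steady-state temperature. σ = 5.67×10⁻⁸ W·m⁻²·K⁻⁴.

T ≈ 412 K

At steady state, absorbed solar power + internal power = radiated power.
Absorbed: α·S·A_cross = 0.65·864·1.398 = 784.9 W (cross-section πr²).
Total input = 784.9 + 1140 = 1925 W.
Radiated: εσ·A_surf·T⁴ with A_surf = 4πr² = 5.591 m².
T⁴ = 1925/(0.21·5.67×10⁻⁸·5.591) = 2.892×10¹⁰ K⁴.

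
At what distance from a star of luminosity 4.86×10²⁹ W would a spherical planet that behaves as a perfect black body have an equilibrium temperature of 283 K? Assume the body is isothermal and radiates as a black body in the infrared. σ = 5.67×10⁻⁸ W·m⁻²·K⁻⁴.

d ≈ 5.16×10¹² m

For an isothermal black-emitting sphere, (1−a)S·πr² = σ·4πr²·T⁴ ⇒ S = 4σT⁴/(1−a).
S = 4·5.67×10⁻⁸·(283)⁴/1.00 = 1455 W/m².
Flux falls as S = L/(4πd²), so d = √(L/(4πS)) = √(4.86×10²⁹/(4π·1455)).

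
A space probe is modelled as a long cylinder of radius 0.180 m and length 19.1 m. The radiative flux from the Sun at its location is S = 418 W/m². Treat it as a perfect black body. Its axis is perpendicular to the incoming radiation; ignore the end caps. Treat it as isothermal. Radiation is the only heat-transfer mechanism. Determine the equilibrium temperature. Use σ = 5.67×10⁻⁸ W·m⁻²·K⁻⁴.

At equilibrium, absorbed power = emitted power.
Absorbing cross-section = 2rL = 6.876 m²; emitting surface = 2πrL = 21.60 m² (ratio π).
S·A_cross = εσ·A_surf·T⁴  ⇒  T⁴ = S/(πσ).
T⁴ = 1.00·418/(π·5.67×10⁻⁸) = 2.347×10⁹ K⁴.
T = (2.347×10⁹)^(1/4).

T ≈ 220 K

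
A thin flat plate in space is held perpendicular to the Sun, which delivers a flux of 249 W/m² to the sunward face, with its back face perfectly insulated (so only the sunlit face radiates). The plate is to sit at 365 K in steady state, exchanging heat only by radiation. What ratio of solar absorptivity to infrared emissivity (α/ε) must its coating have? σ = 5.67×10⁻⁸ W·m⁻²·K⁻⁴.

α/ε ≈ 4.04

Balance: αS·A = εσ·1A·T⁴ ⇒ α/ε = σT⁴/S.
α/ε = 5.67×10⁻⁸·(365)⁴/249 = 5.67×10⁻⁸·1.775×10¹⁰/249.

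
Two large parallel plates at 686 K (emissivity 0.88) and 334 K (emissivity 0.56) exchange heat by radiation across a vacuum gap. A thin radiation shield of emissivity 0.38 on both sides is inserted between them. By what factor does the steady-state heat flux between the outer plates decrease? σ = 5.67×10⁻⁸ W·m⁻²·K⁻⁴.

Without shield: q₀ = σΔ(T⁴)/(1/ε₁+1/ε₂−1) with denominator 1.922.
With shield the two gaps are in series; the resistances add: (1/ε₁+1/ε_s−1)+(1/ε_s+1/ε₂−1) = 2.768+3.417 = 6.185.
Heat-flux ratio q₀/q = 6.185/1.922.

factor ≈ 3.22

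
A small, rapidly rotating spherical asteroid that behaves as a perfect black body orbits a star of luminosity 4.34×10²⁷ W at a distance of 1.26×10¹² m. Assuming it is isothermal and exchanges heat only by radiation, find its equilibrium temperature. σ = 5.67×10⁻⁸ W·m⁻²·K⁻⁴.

First find the stellar flux at distance d: S = L/(4πd²) = 4.34×10²⁷/(4π·(1.26×10¹²)²) = 217.5 W/m².
For an isothermal sphere, absorbed (1−a)S·πr² = emitted σ·4πr²·T⁴, so T⁴ = (1−a)S/(4σ).
T⁴ = 1.00·217.5/(4·5.67×10⁻⁸) = 9.592×10⁸ K⁴.

T ≈ 176 K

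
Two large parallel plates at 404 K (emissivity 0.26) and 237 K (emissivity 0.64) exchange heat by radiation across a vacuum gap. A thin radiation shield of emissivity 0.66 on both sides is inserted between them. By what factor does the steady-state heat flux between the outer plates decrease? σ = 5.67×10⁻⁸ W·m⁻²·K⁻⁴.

Without shield: q₀ = σΔ(T⁴)/(1/ε₁+1/ε₂−1) with denominator 4.409.
With shield the two gaps are in series; the resistances add: (1/ε₁+1/ε_s−1)+(1/ε_s+1/ε₂−1) = 4.361+2.078 = 6.439.
Heat-flux ratio q₀/q = 6.439/4.409.

factor ≈ 1.46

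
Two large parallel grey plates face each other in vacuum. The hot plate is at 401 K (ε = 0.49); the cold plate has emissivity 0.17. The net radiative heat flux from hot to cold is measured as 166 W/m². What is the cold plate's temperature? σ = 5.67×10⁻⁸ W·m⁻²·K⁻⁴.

q = σ(T₁⁴ − T₂⁴)/(1/ε₁ + 1/ε₂ − 1); denominator = 6.923.
T₂⁴ = T₁⁴ − q·(1/ε₁+1/ε₂−1)/σ = 2.586×10¹⁰ − 166·6.923/5.67×10⁻⁸
    = 5.588×10⁹ K⁴.

T₂ ≈ 273 K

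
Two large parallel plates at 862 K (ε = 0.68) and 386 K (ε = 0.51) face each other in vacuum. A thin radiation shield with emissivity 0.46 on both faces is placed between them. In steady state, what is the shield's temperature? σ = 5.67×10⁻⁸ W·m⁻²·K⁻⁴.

In steady state the net flux on the hot side equals that on the cold side.
σ(T₁⁴−T_s⁴)/D₁ = σ(T_s⁴−T₂⁴)/D₂, with D₁ = 1/ε₁+1/ε_s−1 = 2.645, D₂ = 1/ε_s+1/ε₂−1 = 3.135.
Solve for T_s⁴: T_s⁴ = (D₂·T₁⁴ + D₁·T₂⁴)/(D₁+D₂) = 3.096×10¹¹ K⁴.

T_s ≈ 746 K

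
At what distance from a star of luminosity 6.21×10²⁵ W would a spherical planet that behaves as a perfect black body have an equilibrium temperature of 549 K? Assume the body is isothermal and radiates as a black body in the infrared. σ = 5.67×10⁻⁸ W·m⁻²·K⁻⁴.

For an isothermal black-emitting sphere, (1−a)S·πr² = σ·4πr²·T⁴ ⇒ S = 4σT⁴/(1−a).
S = 4·5.67×10⁻⁸·(549)⁴/1.00 = 20600 W/m².
Flux falls as S = L/(4πd²), so d = √(L/(4πS)) = √(6.21×10²⁵/(4π·20600)).

d ≈ 1.55×10¹⁰ m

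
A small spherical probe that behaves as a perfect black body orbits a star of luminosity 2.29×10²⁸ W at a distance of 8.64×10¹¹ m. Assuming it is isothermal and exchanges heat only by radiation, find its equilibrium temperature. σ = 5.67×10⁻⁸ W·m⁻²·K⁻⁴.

T ≈ 322 K

First find the stellar flux at distance d: S = L/(4πd²) = 2.29×10²⁸/(4π·(8.64×10¹¹)²) = 2441 W/m².
For an isothermal sphere, absorbed (1−a)S·πr² = emitted σ·4πr²·T⁴, so T⁴ = (1−a)S/(4σ).
T⁴ = 1.00·2441/(4·5.67×10⁻⁸) = 1.076×10¹⁰ K⁴.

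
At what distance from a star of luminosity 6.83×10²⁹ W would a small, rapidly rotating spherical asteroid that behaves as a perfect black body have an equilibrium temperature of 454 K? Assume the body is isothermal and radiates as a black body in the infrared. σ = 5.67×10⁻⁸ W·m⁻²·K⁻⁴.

For an isothermal black-emitting sphere, (1−a)S·πr² = σ·4πr²·T⁴ ⇒ S = 4σT⁴/(1−a).
S = 4·5.67×10⁻⁸·(454)⁴/1.00 = 9635 W/m².
Flux falls as S = L/(4πd²), so d = √(L/(4πS)) = √(6.83×10²⁹/(4π·9635)).

d ≈ 2.38×10¹² m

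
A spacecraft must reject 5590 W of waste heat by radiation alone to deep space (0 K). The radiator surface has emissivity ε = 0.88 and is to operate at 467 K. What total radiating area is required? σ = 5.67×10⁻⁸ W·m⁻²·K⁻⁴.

A ≈ 2.36 m²

P = εσA T⁴ ⇒ A = P/(εσT⁴).
T⁴ = 4.756×10¹⁰ K⁴.
A = 5590/(0.88 × 5.67×10⁻⁸ × 4.756×10¹⁰).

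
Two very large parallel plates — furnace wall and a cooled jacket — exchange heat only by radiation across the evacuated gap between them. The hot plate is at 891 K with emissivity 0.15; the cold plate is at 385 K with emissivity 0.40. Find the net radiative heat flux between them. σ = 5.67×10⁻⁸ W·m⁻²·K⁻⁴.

For two infinite grey parallel plates, q = σ(T₁⁴ − T₂⁴)/(1/ε₁ + 1/ε₂ − 1).
T₁⁴ − T₂⁴ = 6.302×10¹¹ − 2.197×10¹⁰ = 6.083×10¹¹ K⁴.
1/ε₁ + 1/ε₂ − 1 = 6.667 + 2.500 − 1 = 8.167.
q = 5.67×10⁻⁸ × 6.083×10¹¹ / 8.167.

q ≈ 4220 W/m²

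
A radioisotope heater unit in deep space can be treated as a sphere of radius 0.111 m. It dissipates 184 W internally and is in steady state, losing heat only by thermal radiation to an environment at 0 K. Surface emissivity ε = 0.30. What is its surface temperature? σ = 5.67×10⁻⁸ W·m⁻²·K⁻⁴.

T ≈ 514 K

Steady state: internal power = radiated power, P = εσA T⁴.
Radiating area A = 4πr² = 0.1548 m².
T⁴ = P/(εσA) = 184/(0.30·5.67×10⁻⁸·0.1548) = 6.986×10¹⁰ K⁴.
T = (6.986×10¹⁰)^(1/4).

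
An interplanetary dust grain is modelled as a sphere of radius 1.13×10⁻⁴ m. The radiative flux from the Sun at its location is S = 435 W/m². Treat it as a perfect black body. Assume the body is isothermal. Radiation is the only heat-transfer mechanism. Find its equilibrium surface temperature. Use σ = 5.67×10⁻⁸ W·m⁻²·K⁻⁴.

T ≈ 209 K

At equilibrium, absorbed power = emitted power.
Absorbing cross-section = πr² = 4.011×10⁻⁸ m²; emitting surface = 4πr² = 1.605×10⁻⁷ m² (ratio 4).
S·A_cross = εσ·A_surf·T⁴  ⇒  T⁴ = S/(4σ).
T⁴ = 1.00·435/(4·5.67×10⁻⁸) = 1.918×10⁹ K⁴.
T = (1.918×10⁹)^(1/4).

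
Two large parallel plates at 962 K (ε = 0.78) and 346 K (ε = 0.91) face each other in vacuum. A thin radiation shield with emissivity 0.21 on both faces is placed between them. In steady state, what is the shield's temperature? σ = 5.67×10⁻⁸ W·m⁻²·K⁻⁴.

T_s ≈ 809 K

In steady state the net flux on the hot side equals that on the cold side.
σ(T₁⁴−T_s⁴)/D₁ = σ(T_s⁴−T₂⁴)/D₂, with D₁ = 1/ε₁+1/ε_s−1 = 5.044, D₂ = 1/ε_s+1/ε₂−1 = 4.861.
Solve for T_s⁴: T_s⁴ = (D₂·T₁⁴ + D₁·T₂⁴)/(D₁+D₂) = 4.276×10¹¹ K⁴.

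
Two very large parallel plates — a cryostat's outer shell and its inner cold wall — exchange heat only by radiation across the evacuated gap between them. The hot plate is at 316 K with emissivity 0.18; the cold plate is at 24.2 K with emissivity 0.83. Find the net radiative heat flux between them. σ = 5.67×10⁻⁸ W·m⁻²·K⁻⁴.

For two infinite grey parallel plates, q = σ(T₁⁴ − T₂⁴)/(1/ε₁ + 1/ε₂ − 1).
T₁⁴ − T₂⁴ = 9.971×10⁹ − 3.430×10⁵ = 9.971×10⁹ K⁴.
1/ε₁ + 1/ε₂ − 1 = 5.556 + 1.205 − 1 = 5.760.
q = 5.67×10⁻⁸ × 9.971×10⁹ / 5.760.

q ≈ 98.1 W/m²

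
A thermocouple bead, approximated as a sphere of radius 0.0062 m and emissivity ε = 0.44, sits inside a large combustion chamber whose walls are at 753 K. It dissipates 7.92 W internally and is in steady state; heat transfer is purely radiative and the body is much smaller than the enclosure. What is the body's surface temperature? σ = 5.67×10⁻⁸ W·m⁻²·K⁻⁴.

T ≈ 995 K

For a small grey body in a large enclosure, net radiated power = εσA(T⁴ − T_w⁴).
Steady state: P = εσA(T⁴ − T_w⁴) with A = 4πr² = 4.831×10⁻⁴ m².
T⁴ = P/(εσA) + T_w⁴ = 7.92/(0.44·5.67×10⁻⁸·4.831×10⁻⁴) + (753)⁴
    = 6.572×10¹¹ + 3.215×10¹¹ = 9.787×10¹¹ K⁴.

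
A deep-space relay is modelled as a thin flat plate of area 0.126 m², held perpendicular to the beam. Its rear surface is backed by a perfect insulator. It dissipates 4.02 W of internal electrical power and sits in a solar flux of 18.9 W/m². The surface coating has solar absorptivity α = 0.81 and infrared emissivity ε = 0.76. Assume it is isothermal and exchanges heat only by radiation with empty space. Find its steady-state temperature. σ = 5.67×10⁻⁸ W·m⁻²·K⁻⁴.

T ≈ 182 K

At steady state, absorbed solar power + internal power = radiated power.
Absorbed: α·S·A_cross = 0.81·18.9·0.1260 = 1.929 W (cross-section A).
Total input = 1.929 + 4.02 = 5.949 W.
Radiated: εσ·A_surf·T⁴ with A_surf = A = 0.1260 m².
T⁴ = 5.949/(0.76·5.67×10⁻⁸·0.1260) = 1.096×10⁹ K⁴.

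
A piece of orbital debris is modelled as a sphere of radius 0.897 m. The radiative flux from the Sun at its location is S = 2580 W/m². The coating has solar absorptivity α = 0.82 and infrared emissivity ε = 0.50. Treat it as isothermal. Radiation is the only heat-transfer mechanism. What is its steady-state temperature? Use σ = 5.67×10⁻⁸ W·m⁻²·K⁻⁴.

At equilibrium, absorbed power = emitted power.
Absorbing cross-section = πr² = 2.528 m²; emitting surface = 4πr² = 10.11 m² (ratio 4).
αS·A_cross = εσ·A_surf·T⁴  ⇒  T⁴ = αS/(ε·4σ).
T⁴ = 0.820·2580/(0.50·4·5.67×10⁻⁸) = 1.866×10¹⁰ K⁴.
T = (1.866×10¹⁰)^(1/4).

T ≈ 370 K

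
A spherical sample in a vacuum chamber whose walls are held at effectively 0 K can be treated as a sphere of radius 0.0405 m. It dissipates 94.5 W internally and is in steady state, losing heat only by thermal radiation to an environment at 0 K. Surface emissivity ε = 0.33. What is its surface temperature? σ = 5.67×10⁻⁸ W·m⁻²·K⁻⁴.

Steady state: internal power = radiated power, P = εσA T⁴.
Radiating area A = 4πr² = 0.02061 m².
T⁴ = P/(εσA) = 94.5/(0.33·5.67×10⁻⁸·0.02061) = 2.450×10¹¹ K⁴.
T = (2.450×10¹¹)^(1/4).

T ≈ 704 K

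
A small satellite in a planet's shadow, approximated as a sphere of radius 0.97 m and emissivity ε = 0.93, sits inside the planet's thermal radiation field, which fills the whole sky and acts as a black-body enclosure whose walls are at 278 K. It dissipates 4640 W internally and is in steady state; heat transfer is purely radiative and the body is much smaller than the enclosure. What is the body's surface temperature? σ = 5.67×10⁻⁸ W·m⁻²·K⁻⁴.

For a small grey body in a large enclosure, net radiated power = εσA(T⁴ − T_w⁴).
Steady state: P = εσA(T⁴ − T_w⁴) with A = 4πr² = 11.82 m².
T⁴ = P/(εσA) + T_w⁴ = 4640/(0.93·5.67×10⁻⁸·11.82) + (278)⁴
    = 7.442×10⁹ + 5.973×10⁹ = 1.341×10¹⁰ K⁴.

T ≈ 340 K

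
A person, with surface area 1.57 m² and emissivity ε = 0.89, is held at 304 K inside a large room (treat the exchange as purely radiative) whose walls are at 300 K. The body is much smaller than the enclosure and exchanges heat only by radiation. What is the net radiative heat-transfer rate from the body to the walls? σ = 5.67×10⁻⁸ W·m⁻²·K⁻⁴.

For a small grey body in a large enclosure: P_net = εσA(T_body⁴ − T_wall⁴).
A = 1.57 m²; T_body⁴ − T_wall⁴ = 8.541×10⁹ − 8.100×10⁹ = 4.407×10⁸ K⁴.
|P_net| = 0.89·5.67×10⁻⁸·1.570·4.407×10⁸.

P_net ≈ 34.9 W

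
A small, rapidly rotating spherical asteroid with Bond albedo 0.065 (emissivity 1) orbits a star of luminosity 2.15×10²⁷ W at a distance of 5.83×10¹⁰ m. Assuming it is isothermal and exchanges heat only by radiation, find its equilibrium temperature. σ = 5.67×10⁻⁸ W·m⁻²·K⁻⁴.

First find the stellar flux at distance d: S = L/(4πd²) = 2.15×10²⁷/(4π·(5.83×10¹⁰)²) = 50340 W/m².
For an isothermal sphere, absorbed (1−a)S·πr² = emitted σ·4πr²·T⁴, so T⁴ = (1−a)S/(4σ).
T⁴ = 0.935·50340/(4·5.67×10⁻⁸) = 2.075×10¹¹ K⁴.

T ≈ 675 K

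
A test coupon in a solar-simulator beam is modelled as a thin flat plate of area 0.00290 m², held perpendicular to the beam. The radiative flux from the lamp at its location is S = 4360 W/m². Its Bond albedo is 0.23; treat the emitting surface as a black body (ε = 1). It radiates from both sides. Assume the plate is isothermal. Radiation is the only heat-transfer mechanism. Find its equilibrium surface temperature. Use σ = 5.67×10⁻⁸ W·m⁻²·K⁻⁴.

T ≈ 415 K

At equilibrium, absorbed power = emitted power.
Absorbing cross-section = A = 0.002900 m²; emitting surface = 2A = 0.005800 m² (ratio 2).
(1−a)S·A_cross = εσ·A_surf·T⁴  ⇒  T⁴ = (1−a)S/(2σ).
T⁴ = 0.770·4360/(2·5.67×10⁻⁸) = 2.960×10¹⁰ K⁴.
T = (2.960×10¹⁰)^(1/4).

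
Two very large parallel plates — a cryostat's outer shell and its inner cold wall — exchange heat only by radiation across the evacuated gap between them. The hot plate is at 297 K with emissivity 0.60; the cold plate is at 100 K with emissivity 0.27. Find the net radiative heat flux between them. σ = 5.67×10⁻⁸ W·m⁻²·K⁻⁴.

q ≈ 99.6 W/m²

For two infinite grey parallel plates, q = σ(T₁⁴ − T₂⁴)/(1/ε₁ + 1/ε₂ − 1).
T₁⁴ − T₂⁴ = 7.781×10⁹ − 1.000×10⁸ = 7.681×10⁹ K⁴.
1/ε₁ + 1/ε₂ − 1 = 1.667 + 3.704 − 1 = 4.370.
q = 5.67×10⁻⁸ × 7.681×10⁹ / 4.370.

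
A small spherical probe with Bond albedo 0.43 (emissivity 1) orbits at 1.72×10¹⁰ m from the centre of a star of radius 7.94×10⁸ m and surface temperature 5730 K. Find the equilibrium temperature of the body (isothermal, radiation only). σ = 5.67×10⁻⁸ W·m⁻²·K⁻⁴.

T ≈ 756 K

The star's surface emits σT_*⁴; at distance d the flux is S = σT_*⁴(R_*/d)².
S = 5.67×10⁻⁸·(5730)⁴·(7.94×10⁸/1.72×10¹⁰)² = 1.303×10⁵ W/m².
For an isothermal sphere T⁴ = (1−a)S/(4σ) = 3.274×10¹¹ K⁴.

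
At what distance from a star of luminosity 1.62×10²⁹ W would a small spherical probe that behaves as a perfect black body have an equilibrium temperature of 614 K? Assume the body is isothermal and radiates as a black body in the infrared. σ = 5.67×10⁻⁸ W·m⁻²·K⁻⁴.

d ≈ 6.32×10¹¹ m

For an isothermal black-emitting sphere, (1−a)S·πr² = σ·4πr²·T⁴ ⇒ S = 4σT⁴/(1−a).
S = 4·5.67×10⁻⁸·(614)⁴/1.00 = 32230 W/m².
Flux falls as S = L/(4πd²), so d = √(L/(4πS)) = √(1.62×10²⁹/(4π·32230)).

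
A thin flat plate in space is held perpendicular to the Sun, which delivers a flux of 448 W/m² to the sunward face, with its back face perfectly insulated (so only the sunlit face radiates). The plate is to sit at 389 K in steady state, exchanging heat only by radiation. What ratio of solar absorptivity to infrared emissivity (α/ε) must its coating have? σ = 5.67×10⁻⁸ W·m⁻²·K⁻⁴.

Balance: αS·A = εσ·1A·T⁴ ⇒ α/ε = σT⁴/S.
α/ε = 5.67×10⁻⁸·(389)⁴/448 = 5.67×10⁻⁸·2.290×10¹⁰/448.

α/ε ≈ 2.90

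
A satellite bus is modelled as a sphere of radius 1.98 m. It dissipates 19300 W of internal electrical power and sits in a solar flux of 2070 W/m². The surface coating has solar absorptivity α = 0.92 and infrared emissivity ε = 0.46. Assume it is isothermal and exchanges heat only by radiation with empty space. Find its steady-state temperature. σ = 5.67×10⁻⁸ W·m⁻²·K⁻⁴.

At steady state, absorbed solar power + internal power = radiated power.
Absorbed: α·S·A_cross = 0.92·2070·12.32 = 23460 W (cross-section πr²).
Total input = 23460 + 19300 = 42760 W.
Radiated: εσ·A_surf·T⁴ with A_surf = 4πr² = 49.27 m².
T⁴ = 42760/(0.46·5.67×10⁻⁸·49.27) = 3.327×10¹⁰ K⁴.

T ≈ 427 K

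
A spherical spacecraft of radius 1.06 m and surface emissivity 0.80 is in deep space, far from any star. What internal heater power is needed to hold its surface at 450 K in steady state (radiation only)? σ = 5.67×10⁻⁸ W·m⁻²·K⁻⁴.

P = εσ·4πr²·T⁴.
4πr² = 14.12 m²; T⁴ = 4.101×10¹⁰ K⁴.
P = 0.80·5.67×10⁻⁸·14.12·4.101×10¹⁰.

P ≈ 26300 W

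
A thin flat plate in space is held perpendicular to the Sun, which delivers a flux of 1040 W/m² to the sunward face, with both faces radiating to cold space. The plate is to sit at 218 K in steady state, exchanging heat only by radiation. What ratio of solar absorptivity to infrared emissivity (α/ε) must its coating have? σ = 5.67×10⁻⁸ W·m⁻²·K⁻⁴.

Balance: αS·A = εσ·2A·T⁴ ⇒ α/ε = 2σT⁴/S.
α/ε = 2·5.67×10⁻⁸·(218)⁴/1040 = 2·5.67×10⁻⁸·2.259×10⁹/1040.

α/ε ≈ 0.246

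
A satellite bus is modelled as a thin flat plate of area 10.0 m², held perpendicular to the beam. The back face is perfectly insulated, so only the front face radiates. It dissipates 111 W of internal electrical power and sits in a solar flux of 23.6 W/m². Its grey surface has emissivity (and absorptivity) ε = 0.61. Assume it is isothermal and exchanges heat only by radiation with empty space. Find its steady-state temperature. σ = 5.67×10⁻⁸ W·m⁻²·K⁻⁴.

T ≈ 165 K

At steady state, absorbed solar power + internal power = radiated power.
Absorbed: α·S·A_cross = 0.61·23.6·10.00 = 144.0 W (cross-section A).
Total input = 144.0 + 111 = 255.0 W.
Radiated: εσ·A_surf·T⁴ with A_surf = A = 10.00 m².
T⁴ = 255.0/(0.61·5.67×10⁻⁸·10.00) = 7.372×10⁸ K⁴.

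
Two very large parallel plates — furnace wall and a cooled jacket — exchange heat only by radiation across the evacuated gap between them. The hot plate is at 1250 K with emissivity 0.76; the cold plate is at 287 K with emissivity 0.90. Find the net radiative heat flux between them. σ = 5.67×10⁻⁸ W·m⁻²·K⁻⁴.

q ≈ 96700 W/m²

For two infinite grey parallel plates, q = σ(T₁⁴ − T₂⁴)/(1/ε₁ + 1/ε₂ − 1).
T₁⁴ − T₂⁴ = 2.441×10¹² − 6.785×10⁹ = 2.435×10¹² K⁴.
1/ε₁ + 1/ε₂ − 1 = 1.316 + 1.111 − 1 = 1.427.
q = 5.67×10⁻⁸ × 2.435×10¹² / 1.427.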